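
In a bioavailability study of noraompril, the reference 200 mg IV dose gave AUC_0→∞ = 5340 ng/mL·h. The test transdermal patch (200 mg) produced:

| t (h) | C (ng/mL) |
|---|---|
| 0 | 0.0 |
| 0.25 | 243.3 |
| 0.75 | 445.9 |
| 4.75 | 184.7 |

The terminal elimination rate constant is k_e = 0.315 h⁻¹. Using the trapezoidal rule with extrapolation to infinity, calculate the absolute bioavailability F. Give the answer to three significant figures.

Trapezoidal AUC_0→4.75 (transdermal patch):
  [0→0.25]: (0.0+243.3)/2 × 0.25 = 30.4125
  [0.25→0.75]: (243.3+445.9)/2 × 0.5 = 172.3
  [0.75→4.75]: (445.9+184.7)/2 × 4 = 1261.2
  Sum = 1463.9125 ng/mL·h
Tail: C_last/k_e = 184.7/0.315 = 586.349
AUC_0→∞ (transdermal patch) = 1463.9125 + 586.349 = 2050.2615 ng/mL·h
F = (AUC_ev/D_ev)/(AUC_iv/D_iv) = (2050.2615/200)/(5340/200) = 10.2513/26.7 = 0.3839

F = 0.384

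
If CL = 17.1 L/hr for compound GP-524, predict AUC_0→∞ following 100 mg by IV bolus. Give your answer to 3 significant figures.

AUC = 5.85 mg/L·hr

AUC_0→∞ = Dose_iv / CL
        = 100 / 17.1 = 5.84795 mg/L·hr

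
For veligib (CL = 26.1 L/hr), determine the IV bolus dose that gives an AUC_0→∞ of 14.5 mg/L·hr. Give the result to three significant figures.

Dose_iv = CL × AUC_0→∞
     = 26.1 × 14.5 = 378.45 mg

Dose = 378 mg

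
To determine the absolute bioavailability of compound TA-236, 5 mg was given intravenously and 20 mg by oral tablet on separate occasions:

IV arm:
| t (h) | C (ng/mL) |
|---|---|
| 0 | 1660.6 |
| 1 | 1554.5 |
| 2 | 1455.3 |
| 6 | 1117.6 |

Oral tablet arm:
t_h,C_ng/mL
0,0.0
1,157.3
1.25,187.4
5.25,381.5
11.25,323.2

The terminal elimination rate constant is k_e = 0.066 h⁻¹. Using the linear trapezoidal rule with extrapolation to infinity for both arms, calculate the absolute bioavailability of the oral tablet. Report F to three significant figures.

Trapezoidal AUC_0→6 (IV):
  [0→1]: (1660.6+1554.5)/2 × 1 = 1607.55
  [1→2]: (1554.5+1455.3)/2 × 1 = 1504.9
  [2→6]: (1455.3+1117.6)/2 × 4 = 5145.8
  Sum = 8258.25 ng/mL·h
IV tail: 1117.6/0.066 = 16933.333; AUC_iv,0→∞ = 8258.25 + 16933.333 = 25191.583 ng/mL·h
Trapezoidal AUC_0→11.25 (oral tablet):
  [0→1]: (0.0+157.3)/2 × 1 = 78.65
  [1→1.25]: (157.3+187.4)/2 × 0.25 = 43.0875
  [1.25→5.25]: (187.4+381.5)/2 × 4 = 1137.8
  [5.25→11.25]: (381.5+323.2)/2 × 6 = 2114.1
  Sum = 3373.6375 ng/mL·h
oral tablet tail: 323.2/0.066 = 4896.970; AUC_ev,0→∞ = 3373.6375 + 4896.970 = 8270.6075 ng/mL·h
F = (AUC_ev/D_ev)/(AUC_iv/D_iv) = (8270.6075/20)/(25191.583/5) = 413.53/5038.3166 = 0.0821

F = 0.0821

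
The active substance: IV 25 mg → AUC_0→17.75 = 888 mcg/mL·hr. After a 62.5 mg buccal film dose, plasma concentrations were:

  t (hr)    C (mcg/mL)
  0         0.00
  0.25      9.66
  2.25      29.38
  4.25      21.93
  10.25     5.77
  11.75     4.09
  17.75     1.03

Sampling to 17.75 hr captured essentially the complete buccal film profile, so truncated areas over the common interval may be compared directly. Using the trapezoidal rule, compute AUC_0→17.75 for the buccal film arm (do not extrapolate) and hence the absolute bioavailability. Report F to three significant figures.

F = 0.0889

Trapezoidal AUC_0→17.75 (buccal film):
  [0→0.25]: (0.00+9.66)/2 × 0.25 = 1.2075
  [0.25→2.25]: (9.66+29.38)/2 × 2 = 39.04
  [2.25→4.25]: (29.38+21.93)/2 × 2 = 51.31
  [4.25→10.25]: (21.93+5.77)/2 × 6 = 83.1
  [10.25→11.75]: (5.77+4.09)/2 × 1.5 = 7.395
  [11.75→17.75]: (4.09+1.03)/2 × 6 = 15.36
  Sum = 197.4125 mcg/mL·hr
F = (AUC_ev/D_ev)/(AUC_iv/D_iv) = (197.4125/62.5)/(888/25) = 3.1586/35.52 = 0.0889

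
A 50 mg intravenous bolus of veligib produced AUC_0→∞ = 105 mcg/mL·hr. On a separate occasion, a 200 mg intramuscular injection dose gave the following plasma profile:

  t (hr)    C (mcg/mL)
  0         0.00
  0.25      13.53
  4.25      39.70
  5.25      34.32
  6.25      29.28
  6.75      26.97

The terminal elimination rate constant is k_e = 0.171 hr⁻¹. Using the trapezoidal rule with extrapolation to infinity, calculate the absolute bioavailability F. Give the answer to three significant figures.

F = 0.830

Trapezoidal AUC_0→6.75 (intramuscular injection):
  [0→0.25]: (0.00+13.53)/2 × 0.25 = 1.69125
  [0.25→4.25]: (13.53+39.70)/2 × 4 = 106.46
  [4.25→5.25]: (39.70+34.32)/2 × 1 = 37.01
  [5.25→6.25]: (34.32+29.28)/2 × 1 = 31.8
  [6.25→6.75]: (29.28+26.97)/2 × 0.5 = 14.0625
  Sum = 191.02375 mcg/mL·hr
Tail: C_last/k_e = 26.97/0.171 = 157.719
AUC_0→∞ (intramuscular injection) = 191.02375 + 157.719 = 348.74275 mcg/mL·hr
F = (AUC_ev/D_ev)/(AUC_iv/D_iv) = (348.74275/200)/(105/50) = 1.74371/2.1 = 0.8303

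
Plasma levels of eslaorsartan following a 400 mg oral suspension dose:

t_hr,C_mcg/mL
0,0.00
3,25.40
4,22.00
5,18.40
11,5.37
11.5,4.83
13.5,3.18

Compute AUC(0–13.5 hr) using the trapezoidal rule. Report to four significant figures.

Trapezoidal AUC_0→13.5:
  [0→3]: (0.00+25.40)/2 × 3 = 38.1
  [3→4]: (25.40+22.00)/2 × 1 = 23.7
  [4→5]: (22.00+18.40)/2 × 1 = 20.2
  [5→11]: (18.40+5.37)/2 × 6 = 71.31
  [11→11.5]: (5.37+4.83)/2 × 0.5 = 2.55
  [11.5→13.5]: (4.83+3.18)/2 × 2 = 8.01
  Sum = 163.87 mcg/mL·hr

AUC = 163.9 mcg/mL·hr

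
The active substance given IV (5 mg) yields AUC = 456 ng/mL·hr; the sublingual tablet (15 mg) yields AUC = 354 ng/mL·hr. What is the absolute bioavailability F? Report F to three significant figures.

F = (AUC_ev / D_ev) / (AUC_iv / D_iv)
  = (354/15) / (456/5)
  = 23.6 / 91.2 = 0.2588

F = 0.259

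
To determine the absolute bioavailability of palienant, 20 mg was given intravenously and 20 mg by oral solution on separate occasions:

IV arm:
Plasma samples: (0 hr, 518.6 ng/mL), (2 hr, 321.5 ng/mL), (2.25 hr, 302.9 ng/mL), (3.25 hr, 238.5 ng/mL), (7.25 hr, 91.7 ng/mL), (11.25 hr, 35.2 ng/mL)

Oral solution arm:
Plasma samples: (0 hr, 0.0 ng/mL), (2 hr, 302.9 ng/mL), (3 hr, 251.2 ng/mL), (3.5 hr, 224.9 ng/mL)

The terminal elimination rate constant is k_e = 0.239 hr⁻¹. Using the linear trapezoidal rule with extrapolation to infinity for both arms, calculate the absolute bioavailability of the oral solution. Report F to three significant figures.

F = 0.729

Trapezoidal AUC_0→11.25 (IV):
  [0→2]: (518.6+321.5)/2 × 2 = 840.1
  [2→2.25]: (321.5+302.9)/2 × 0.25 = 78.05
  [2.25→3.25]: (302.9+238.5)/2 × 1 = 270.7
  [3.25→7.25]: (238.5+91.7)/2 × 4 = 660.4
  [7.25→11.25]: (91.7+35.2)/2 × 4 = 253.8
  Sum = 2103.05 ng/mL·hr
IV tail: 35.2/0.239 = 147.280; AUC_iv,0→∞ = 2103.05 + 147.280 = 2250.33 ng/mL·hr
Trapezoidal AUC_0→3.5 (oral solution):
  [0→2]: (0.0+302.9)/2 × 2 = 302.9
  [2→3]: (302.9+251.2)/2 × 1 = 277.05
  [3→3.5]: (251.2+224.9)/2 × 0.5 = 119.025
  Sum = 698.975 ng/mL·hr
oral solution tail: 224.9/0.239 = 941.004; AUC_ev,0→∞ = 698.975 + 941.004 = 1639.979 ng/mL·hr
F = (AUC_ev/D_ev)/(AUC_iv/D_iv) = (1639.979/20)/(2250.33/20) = 81.99895/112.5165 = 0.7288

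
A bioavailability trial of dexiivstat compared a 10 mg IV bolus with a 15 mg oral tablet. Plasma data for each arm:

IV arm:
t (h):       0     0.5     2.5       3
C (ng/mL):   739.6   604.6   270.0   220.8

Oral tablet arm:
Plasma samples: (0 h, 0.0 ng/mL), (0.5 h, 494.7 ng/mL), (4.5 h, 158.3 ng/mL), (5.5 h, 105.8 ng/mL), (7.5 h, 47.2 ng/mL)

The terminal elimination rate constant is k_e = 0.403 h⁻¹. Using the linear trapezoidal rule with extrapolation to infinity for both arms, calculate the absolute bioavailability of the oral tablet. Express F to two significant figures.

Trapezoidal AUC_0→3 (IV):
  [0→0.5]: (739.6+604.6)/2 × 0.5 = 336.05
  [0.5→2.5]: (604.6+270.0)/2 × 2 = 874.6
  [2.5→3]: (270.0+220.8)/2 × 0.5 = 122.7
  Sum = 1333.35 ng/mL·h
IV tail: 220.8/0.403 = 547.891; AUC_iv,0→∞ = 1333.35 + 547.891 = 1881.241 ng/mL·h
Trapezoidal AUC_0→7.5 (oral tablet):
  [0→0.5]: (0.0+494.7)/2 × 0.5 = 123.675
  [0.5→4.5]: (494.7+158.3)/2 × 4 = 1306.0
  [4.5→5.5]: (158.3+105.8)/2 × 1 = 132.05
  [5.5→7.5]: (105.8+47.2)/2 × 2 = 153.0
  Sum = 1714.725 ng/mL·h
oral tablet tail: 47.2/0.403 = 117.122; AUC_ev,0→∞ = 1714.725 + 117.122 = 1831.847 ng/mL·h
F = (AUC_ev/D_ev)/(AUC_iv/D_iv) = (1831.847/15)/(1881.241/10) = 122.123/188.1241 = 0.6492

F = 0.65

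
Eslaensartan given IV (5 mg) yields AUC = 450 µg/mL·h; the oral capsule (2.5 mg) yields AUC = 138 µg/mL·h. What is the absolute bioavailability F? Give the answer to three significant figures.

F = 0.613

F = (AUC_ev / D_ev) / (AUC_iv / D_iv)
  = (138/2.5) / (450/5)
  = 55.2 / 90 = 0.6133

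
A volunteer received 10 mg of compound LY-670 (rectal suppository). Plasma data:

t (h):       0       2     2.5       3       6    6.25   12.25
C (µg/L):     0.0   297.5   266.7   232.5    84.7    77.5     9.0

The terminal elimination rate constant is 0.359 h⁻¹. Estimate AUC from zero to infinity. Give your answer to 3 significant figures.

AUC = 1340 µg/L·h

Trapezoidal AUC_0→12.25:
  [0→2]: (0.0+297.5)/2 × 2 = 297.5
  [2→2.5]: (297.5+266.7)/2 × 0.5 = 141.05
  [2.5→3]: (266.7+232.5)/2 × 0.5 = 124.8
  [3→6]: (232.5+84.7)/2 × 3 = 475.8
  [6→6.25]: (84.7+77.5)/2 × 0.25 = 20.275
  [6.25→12.25]: (77.5+9.0)/2 × 6 = 259.5
  Sum = 1318.925 µg/L·h
Extrapolated tail: C_last / k_e = 9.0 / 0.359 = 25.070
AUC_0→∞ = 1318.925 + 25.070 = 1343.995 µg/L·h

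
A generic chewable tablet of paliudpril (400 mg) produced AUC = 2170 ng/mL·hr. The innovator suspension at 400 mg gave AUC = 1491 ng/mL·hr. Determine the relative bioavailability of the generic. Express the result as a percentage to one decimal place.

F_rel = (AUC_test/D_test) / (AUC_ref/D_ref)
      = (2170/400) / (1491/400)
      = 5.425 / 3.7275 = 1.4554 = 145.54%

F_rel = 145.5%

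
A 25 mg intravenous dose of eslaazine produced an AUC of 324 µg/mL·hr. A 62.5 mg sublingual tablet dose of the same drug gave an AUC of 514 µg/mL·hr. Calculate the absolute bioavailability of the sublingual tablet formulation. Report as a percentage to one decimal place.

F = (AUC_ev / D_ev) / (AUC_iv / D_iv)
  = (514/62.5) / (324/25)
  = 8.224 / 12.96 = 0.6346
  = 63.46%

F = 63.5%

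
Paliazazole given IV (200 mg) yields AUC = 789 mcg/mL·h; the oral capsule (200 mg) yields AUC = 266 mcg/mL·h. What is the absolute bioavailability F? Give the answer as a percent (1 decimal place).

F = (AUC_ev / D_ev) / (AUC_iv / D_iv)
  = (266/200) / (789/200)
  = 1.33 / 3.945 = 0.3371
  = 33.71%

F = 33.7%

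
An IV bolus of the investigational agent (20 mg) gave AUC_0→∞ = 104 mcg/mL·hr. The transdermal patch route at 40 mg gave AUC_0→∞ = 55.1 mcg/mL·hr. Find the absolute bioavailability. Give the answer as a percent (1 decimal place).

F = (AUC_ev / D_ev) / (AUC_iv / D_iv)
  = (55.1/40) / (104/20)
  = 1.3775 / 5.2 = 0.2649
  = 26.49%

F = 26.5%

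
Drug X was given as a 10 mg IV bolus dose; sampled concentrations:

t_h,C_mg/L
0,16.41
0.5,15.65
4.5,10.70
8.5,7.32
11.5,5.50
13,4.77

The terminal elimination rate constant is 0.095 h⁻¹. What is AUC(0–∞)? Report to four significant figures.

Trapezoidal AUC_0→13:
  [0→0.5]: (16.41+15.65)/2 × 0.5 = 8.015
  [0.5→4.5]: (15.65+10.70)/2 × 4 = 52.7
  [4.5→8.5]: (10.70+7.32)/2 × 4 = 36.04
  [8.5→11.5]: (7.32+5.50)/2 × 3 = 19.23
  [11.5→13]: (5.50+4.77)/2 × 1.5 = 7.7025
  Sum = 123.6875 mg/L·h
Extrapolated tail: C_last / k_e = 4.77 / 0.095 = 50.211
AUC_0→∞ = 123.6875 + 50.211 = 173.8985 mg/L·h

AUC = 173.9 mg/L·h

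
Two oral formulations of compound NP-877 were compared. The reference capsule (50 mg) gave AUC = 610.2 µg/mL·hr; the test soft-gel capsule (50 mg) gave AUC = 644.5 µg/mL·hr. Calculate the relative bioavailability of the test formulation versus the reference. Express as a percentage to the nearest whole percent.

F_rel = (AUC_test/D_test) / (AUC_ref/D_ref)
      = (644.5/50) / (610.2/50)
      = 12.89 / 12.204 = 1.0562 = 105.62%

F_rel = 106%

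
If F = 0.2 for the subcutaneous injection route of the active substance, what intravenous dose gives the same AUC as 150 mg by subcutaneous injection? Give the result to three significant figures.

Systemic exposure from an extravascular dose = F × D_ev, so the equivalent IV dose is F × D_ev.
D_iv = F × D_ev = 0.2 × 150 = 30 mg

D_iv = 30.0 mg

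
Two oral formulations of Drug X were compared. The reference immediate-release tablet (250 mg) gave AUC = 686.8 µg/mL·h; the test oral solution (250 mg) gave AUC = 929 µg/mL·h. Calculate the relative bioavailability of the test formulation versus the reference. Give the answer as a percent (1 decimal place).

F_rel = 135.3%

F_rel = (AUC_test/D_test) / (AUC_ref/D_ref)
      = (929/250) / (686.8/250)
      = 3.716 / 2.7472 = 1.3526 = 135.26%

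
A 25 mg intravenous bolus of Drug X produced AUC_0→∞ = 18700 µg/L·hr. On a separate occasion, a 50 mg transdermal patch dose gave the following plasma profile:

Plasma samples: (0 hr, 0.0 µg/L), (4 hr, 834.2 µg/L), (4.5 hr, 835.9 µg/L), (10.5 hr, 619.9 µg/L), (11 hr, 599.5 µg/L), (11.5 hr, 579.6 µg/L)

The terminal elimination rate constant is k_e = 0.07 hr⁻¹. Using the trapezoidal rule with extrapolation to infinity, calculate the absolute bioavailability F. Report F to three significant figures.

Trapezoidal AUC_0→11.5 (transdermal patch):
  [0→4]: (0.0+834.2)/2 × 4 = 1668.4
  [4→4.5]: (834.2+835.9)/2 × 0.5 = 417.525
  [4.5→10.5]: (835.9+619.9)/2 × 6 = 4367.4
  [10.5→11]: (619.9+599.5)/2 × 0.5 = 304.85
  [11→11.5]: (599.5+579.6)/2 × 0.5 = 294.775
  Sum = 7052.95 µg/L·hr
Tail: C_last/k_e = 579.6/0.07 = 8280.000
AUC_0→∞ (transdermal patch) = 7052.95 + 8280.000 = 15332.95 µg/L·hr
F = (AUC_ev/D_ev)/(AUC_iv/D_iv) = (15332.95/50)/(18700/25) = 306.659/748 = 0.4100

F = 0.410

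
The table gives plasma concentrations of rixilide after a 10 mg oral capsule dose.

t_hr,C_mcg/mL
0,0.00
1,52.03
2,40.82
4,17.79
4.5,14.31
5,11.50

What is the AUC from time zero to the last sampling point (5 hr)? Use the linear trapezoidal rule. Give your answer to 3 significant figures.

AUC = 146 mcg/mL·hr

Trapezoidal AUC_0→5:
  [0→1]: (0.00+52.03)/2 × 1 = 26.015
  [1→2]: (52.03+40.82)/2 × 1 = 46.425
  [2→4]: (40.82+17.79)/2 × 2 = 58.61
  [4→4.5]: (17.79+14.31)/2 × 0.5 = 8.025
  [4.5→5]: (14.31+11.50)/2 × 0.5 = 6.4525
  Sum = 145.5275 mcg/mL·hr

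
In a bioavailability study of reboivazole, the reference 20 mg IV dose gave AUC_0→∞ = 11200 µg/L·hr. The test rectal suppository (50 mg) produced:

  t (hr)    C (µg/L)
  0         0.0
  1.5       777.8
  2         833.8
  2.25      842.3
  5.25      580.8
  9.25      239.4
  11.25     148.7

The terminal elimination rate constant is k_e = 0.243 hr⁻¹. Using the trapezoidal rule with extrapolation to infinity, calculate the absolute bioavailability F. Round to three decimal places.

Trapezoidal AUC_0→11.25 (rectal suppository):
  [0→1.5]: (0.0+777.8)/2 × 1.5 = 583.35
  [1.5→2]: (777.8+833.8)/2 × 0.5 = 402.9
  [2→2.25]: (833.8+842.3)/2 × 0.25 = 209.5125
  [2.25→5.25]: (842.3+580.8)/2 × 3 = 2134.65
  [5.25→9.25]: (580.8+239.4)/2 × 4 = 1640.4
  [9.25→11.25]: (239.4+148.7)/2 × 2 = 388.1
  Sum = 5358.9125 µg/L·hr
Tail: C_last/k_e = 148.7/0.243 = 611.934
AUC_0→∞ (rectal suppository) = 5358.9125 + 611.934 = 5970.8465 µg/L·hr
F = (AUC_ev/D_ev)/(AUC_iv/D_iv) = (5970.8465/50)/(11200/20) = 119.41693/560 = 0.2132

F = 0.213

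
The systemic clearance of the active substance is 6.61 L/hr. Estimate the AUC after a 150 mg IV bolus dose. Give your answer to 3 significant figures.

AUC = 22.7 mg/L·hr

AUC_0→∞ = Dose_iv / CL
        = 150 / 6.61 = 22.6929 mg/L·hr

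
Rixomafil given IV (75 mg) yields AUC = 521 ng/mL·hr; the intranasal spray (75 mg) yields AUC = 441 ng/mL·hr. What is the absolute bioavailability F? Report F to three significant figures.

F = (AUC_ev / D_ev) / (AUC_iv / D_iv)
  = (441/75) / (521/75)
  = 5.88 / 6.94667 = 0.8464

F = 0.846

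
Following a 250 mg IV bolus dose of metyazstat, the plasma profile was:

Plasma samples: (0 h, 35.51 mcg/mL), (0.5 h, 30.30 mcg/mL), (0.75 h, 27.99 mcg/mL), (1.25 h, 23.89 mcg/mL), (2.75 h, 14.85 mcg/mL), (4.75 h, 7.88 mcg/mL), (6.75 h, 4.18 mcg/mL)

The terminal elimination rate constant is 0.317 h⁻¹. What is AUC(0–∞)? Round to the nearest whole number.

Trapezoidal AUC_0→6.75:
  [0→0.5]: (35.51+30.30)/2 × 0.5 = 16.4525
  [0.5→0.75]: (30.30+27.99)/2 × 0.25 = 7.28625
  [0.75→1.25]: (27.99+23.89)/2 × 0.5 = 12.97
  [1.25→2.75]: (23.89+14.85)/2 × 1.5 = 29.055
  [2.75→4.75]: (14.85+7.88)/2 × 2 = 22.73
  [4.75→6.75]: (7.88+4.18)/2 × 2 = 12.06
  Sum = 100.55375 mcg/mL·h
Extrapolated tail: C_last / k_e = 4.18 / 0.317 = 13.186
AUC_0→∞ = 100.55375 + 13.186 = 113.73975 mcg/mL·h

AUC = 114 mcg/mL·h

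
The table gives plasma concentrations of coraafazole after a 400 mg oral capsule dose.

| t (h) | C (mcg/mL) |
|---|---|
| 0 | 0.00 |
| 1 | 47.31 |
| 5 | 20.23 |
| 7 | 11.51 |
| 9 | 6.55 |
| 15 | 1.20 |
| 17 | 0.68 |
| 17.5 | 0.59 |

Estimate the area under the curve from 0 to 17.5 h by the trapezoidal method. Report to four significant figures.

Trapezoidal AUC_0→17.5:
  [0→1]: (0.00+47.31)/2 × 1 = 23.655
  [1→5]: (47.31+20.23)/2 × 4 = 135.08
  [5→7]: (20.23+11.51)/2 × 2 = 31.74
  [7→9]: (11.51+6.55)/2 × 2 = 18.06
  [9→15]: (6.55+1.20)/2 × 6 = 23.25
  [15→17]: (1.20+0.68)/2 × 2 = 1.88
  [17→17.5]: (0.68+0.59)/2 × 0.5 = 0.3175
  Sum = 233.9825 mcg/mL·h

AUC = 234.0 mcg/mL·h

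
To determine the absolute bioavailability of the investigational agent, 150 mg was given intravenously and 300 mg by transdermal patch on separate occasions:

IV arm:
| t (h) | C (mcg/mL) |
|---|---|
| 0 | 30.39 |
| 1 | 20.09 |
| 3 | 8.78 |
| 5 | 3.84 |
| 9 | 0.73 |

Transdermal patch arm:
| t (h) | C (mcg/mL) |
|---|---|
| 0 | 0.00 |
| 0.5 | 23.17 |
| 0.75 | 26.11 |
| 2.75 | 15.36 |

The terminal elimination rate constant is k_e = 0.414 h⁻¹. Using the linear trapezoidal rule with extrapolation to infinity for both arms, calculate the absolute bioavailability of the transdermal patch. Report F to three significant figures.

F = 0.583

Trapezoidal AUC_0→9 (IV):
  [0→1]: (30.39+20.09)/2 × 1 = 25.24
  [1→3]: (20.09+8.78)/2 × 2 = 28.87
  [3→5]: (8.78+3.84)/2 × 2 = 12.62
  [5→9]: (3.84+0.73)/2 × 4 = 9.14
  Sum = 75.87 mcg/mL·h
IV tail: 0.73/0.414 = 1.763; AUC_iv,0→∞ = 75.87 + 1.763 = 77.633 mcg/mL·h
Trapezoidal AUC_0→2.75 (transdermal patch):
  [0→0.5]: (0.00+23.17)/2 × 0.5 = 5.7925
  [0.5→0.75]: (23.17+26.11)/2 × 0.25 = 6.16
  [0.75→2.75]: (26.11+15.36)/2 × 2 = 41.47
  Sum = 53.4225 mcg/mL·h
transdermal patch tail: 15.36/0.414 = 37.101; AUC_ev,0→∞ = 53.4225 + 37.101 = 90.5235 mcg/mL·h
F = (AUC_ev/D_ev)/(AUC_iv/D_iv) = (90.5235/300)/(77.633/150) = 0.301745/0.517553 = 0.5830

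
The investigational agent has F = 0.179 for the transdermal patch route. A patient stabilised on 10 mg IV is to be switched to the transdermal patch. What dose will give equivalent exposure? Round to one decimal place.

D_transdermal = 55.9 mg

For equal systemic exposure: F × D_ev = D_iv
D_ev = D_iv / F = 10 / 0.179 = 55.8659 mg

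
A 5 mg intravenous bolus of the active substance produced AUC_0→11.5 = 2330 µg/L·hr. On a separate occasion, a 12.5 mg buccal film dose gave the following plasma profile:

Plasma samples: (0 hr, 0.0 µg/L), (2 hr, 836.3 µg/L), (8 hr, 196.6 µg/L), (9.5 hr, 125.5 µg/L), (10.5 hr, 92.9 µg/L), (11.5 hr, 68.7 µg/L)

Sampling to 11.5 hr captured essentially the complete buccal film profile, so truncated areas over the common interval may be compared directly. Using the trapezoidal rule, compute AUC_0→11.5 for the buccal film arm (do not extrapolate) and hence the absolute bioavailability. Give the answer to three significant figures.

F = 0.750

Trapezoidal AUC_0→11.5 (buccal film):
  [0→2]: (0.0+836.3)/2 × 2 = 836.3
  [2→8]: (836.3+196.6)/2 × 6 = 3098.7
  [8→9.5]: (196.6+125.5)/2 × 1.5 = 241.575
  [9.5→10.5]: (125.5+92.9)/2 × 1 = 109.2
  [10.5→11.5]: (92.9+68.7)/2 × 1 = 80.8
  Sum = 4366.575 µg/L·hr
F = (AUC_ev/D_ev)/(AUC_iv/D_iv) = (4366.575/12.5)/(2330/5) = 349.326/466 = 0.7496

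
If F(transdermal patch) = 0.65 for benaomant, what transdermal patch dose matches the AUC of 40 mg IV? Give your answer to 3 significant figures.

For equal systemic exposure: F × D_ev = D_iv
D_ev = D_iv / F = 40 / 0.65 = 61.5385 mg

D_transdermal = 61.5 mg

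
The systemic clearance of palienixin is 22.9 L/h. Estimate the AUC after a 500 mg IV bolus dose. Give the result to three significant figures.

AUC = 21.8 mg/L·h

AUC_0→∞ = Dose_iv / CL
        = 500 / 22.9 = 21.8341 mg/L·h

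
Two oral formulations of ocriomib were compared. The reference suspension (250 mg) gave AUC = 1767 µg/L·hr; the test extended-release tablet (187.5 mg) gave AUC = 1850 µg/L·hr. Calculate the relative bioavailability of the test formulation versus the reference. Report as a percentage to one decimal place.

F_rel = 139.6%

F_rel = (AUC_test/D_test) / (AUC_ref/D_ref)
      = (1850/187.5) / (1767/250)
      = 9.86667 / 7.068 = 1.3960 = 139.60%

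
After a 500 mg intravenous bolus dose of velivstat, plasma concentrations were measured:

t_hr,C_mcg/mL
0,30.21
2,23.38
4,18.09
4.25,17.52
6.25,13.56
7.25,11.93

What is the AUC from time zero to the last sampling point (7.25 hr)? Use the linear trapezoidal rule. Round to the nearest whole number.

AUC = 143 mcg/mL·hr

Trapezoidal AUC_0→7.25:
  [0→2]: (30.21+23.38)/2 × 2 = 53.59
  [2→4]: (23.38+18.09)/2 × 2 = 41.47
  [4→4.25]: (18.09+17.52)/2 × 0.25 = 4.45125
  [4.25→6.25]: (17.52+13.56)/2 × 2 = 31.08
  [6.25→7.25]: (13.56+11.93)/2 × 1 = 12.745
  Sum = 143.33625 mcg/mL·hr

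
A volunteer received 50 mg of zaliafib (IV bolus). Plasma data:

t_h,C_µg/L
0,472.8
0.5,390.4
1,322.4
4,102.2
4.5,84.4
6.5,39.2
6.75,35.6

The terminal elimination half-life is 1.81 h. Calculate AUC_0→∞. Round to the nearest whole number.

Trapezoidal AUC_0→6.75:
  [0→0.5]: (472.8+390.4)/2 × 0.5 = 215.8
  [0.5→1]: (390.4+322.4)/2 × 0.5 = 178.2
  [1→4]: (322.4+102.2)/2 × 3 = 636.9
  [4→4.5]: (102.2+84.4)/2 × 0.5 = 46.65
  [4.5→6.5]: (84.4+39.2)/2 × 2 = 123.6
  [6.5→6.75]: (39.2+35.6)/2 × 0.25 = 9.35
  Sum = 1210.5 µg/L·h
k_e = ln2 / t½ = 0.693147 / 1.81 = 0.3830 h^-1
Extrapolated tail: C_last / k_e = 35.6 / 0.383 = 92.950
AUC_0→∞ = 1210.5 + 92.950 = 1303.45 µg/L·h

AUC = 1303 µg/L·h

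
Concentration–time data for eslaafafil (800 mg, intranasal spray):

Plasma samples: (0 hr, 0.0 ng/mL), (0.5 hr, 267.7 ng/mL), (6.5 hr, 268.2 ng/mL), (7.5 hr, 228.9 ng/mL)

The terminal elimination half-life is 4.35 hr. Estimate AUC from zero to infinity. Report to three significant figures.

Trapezoidal AUC_0→7.5:
  [0→0.5]: (0.0+267.7)/2 × 0.5 = 66.925
  [0.5→6.5]: (267.7+268.2)/2 × 6 = 1607.7
  [6.5→7.5]: (268.2+228.9)/2 × 1 = 248.55
  Sum = 1923.175 ng/mL·hr
k_e = ln2 / t½ = 0.693147 / 4.35 = 0.1593 hr^-1
Extrapolated tail: C_last / k_e = 228.9 / 0.1593 = 1436.911
AUC_0→∞ = 1923.175 + 1436.911 = 3360.086 ng/mL·hr

AUC = 3360 ng/mL·hr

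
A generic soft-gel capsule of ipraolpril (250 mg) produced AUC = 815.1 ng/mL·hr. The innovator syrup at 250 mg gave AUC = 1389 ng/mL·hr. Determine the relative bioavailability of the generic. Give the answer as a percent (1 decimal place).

F_rel = (AUC_test/D_test) / (AUC_ref/D_ref)
      = (815.1/250) / (1389/250)
      = 3.2604 / 5.556 = 0.5868 = 58.68%

F_rel = 58.7%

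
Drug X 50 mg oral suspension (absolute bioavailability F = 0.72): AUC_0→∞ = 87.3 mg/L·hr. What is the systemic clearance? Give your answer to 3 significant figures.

CL = 0.412 L/hr

CL = F × Dose / AUC_0→∞
   = 0.72 × 50 / 87.3 = 0.412371 L/hr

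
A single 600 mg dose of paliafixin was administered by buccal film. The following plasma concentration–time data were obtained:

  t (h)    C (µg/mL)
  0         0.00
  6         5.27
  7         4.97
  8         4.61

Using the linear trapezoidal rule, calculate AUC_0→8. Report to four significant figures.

Trapezoidal AUC_0→8:
  [0→6]: (0.00+5.27)/2 × 6 = 15.81
  [6→7]: (5.27+4.97)/2 × 1 = 5.12
  [7→8]: (4.97+4.61)/2 × 1 = 4.79
  Sum = 25.72 µg/mL·h

AUC = 25.72 µg/mL·h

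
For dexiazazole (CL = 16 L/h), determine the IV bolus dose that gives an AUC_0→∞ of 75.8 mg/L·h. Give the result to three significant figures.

Dose = 1210 mg

Dose_iv = CL × AUC_0→∞
     = 16 × 75.8 = 1212.8 mg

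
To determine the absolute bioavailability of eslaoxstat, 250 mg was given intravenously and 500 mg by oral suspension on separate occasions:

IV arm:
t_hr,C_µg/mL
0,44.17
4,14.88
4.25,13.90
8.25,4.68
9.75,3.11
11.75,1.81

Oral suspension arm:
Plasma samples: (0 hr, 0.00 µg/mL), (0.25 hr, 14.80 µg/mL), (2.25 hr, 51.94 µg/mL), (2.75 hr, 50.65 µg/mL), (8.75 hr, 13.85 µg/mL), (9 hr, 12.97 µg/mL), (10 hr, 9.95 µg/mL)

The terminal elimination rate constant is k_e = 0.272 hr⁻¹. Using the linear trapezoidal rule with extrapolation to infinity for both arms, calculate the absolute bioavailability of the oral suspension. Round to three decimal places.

Trapezoidal AUC_0→11.75 (IV):
  [0→4]: (44.17+14.88)/2 × 4 = 118.1
  [4→4.25]: (14.88+13.90)/2 × 0.25 = 3.5975
  [4.25→8.25]: (13.90+4.68)/2 × 4 = 37.16
  [8.25→9.75]: (4.68+3.11)/2 × 1.5 = 5.8425
  [9.75→11.75]: (3.11+1.81)/2 × 2 = 4.92
  Sum = 169.62 µg/mL·hr
IV tail: 1.81/0.272 = 6.654; AUC_iv,0→∞ = 169.62 + 6.654 = 176.274 µg/mL·hr
Trapezoidal AUC_0→10 (oral suspension):
  [0→0.25]: (0.00+14.80)/2 × 0.25 = 1.85
  [0.25→2.25]: (14.80+51.94)/2 × 2 = 66.74
  [2.25→2.75]: (51.94+50.65)/2 × 0.5 = 25.6475
  [2.75→8.75]: (50.65+13.85)/2 × 6 = 193.5
  [8.75→9]: (13.85+12.97)/2 × 0.25 = 3.3525
  [9→10]: (12.97+9.95)/2 × 1 = 11.46
  Sum = 302.55 µg/mL·hr
oral suspension tail: 9.95/0.272 = 36.581; AUC_ev,0→∞ = 302.55 + 36.581 = 339.131 µg/mL·hr
F = (AUC_ev/D_ev)/(AUC_iv/D_iv) = (339.131/500)/(176.274/250) = 0.678262/0.705096 = 0.9619

F = 0.962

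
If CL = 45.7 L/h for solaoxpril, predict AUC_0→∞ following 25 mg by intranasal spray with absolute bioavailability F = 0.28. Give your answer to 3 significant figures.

AUC = 0.153 mg/L·h

AUC_0→∞ = F × Dose / CL
        = 0.28 × 25 / 45.7 = 0.153173 mg/L·h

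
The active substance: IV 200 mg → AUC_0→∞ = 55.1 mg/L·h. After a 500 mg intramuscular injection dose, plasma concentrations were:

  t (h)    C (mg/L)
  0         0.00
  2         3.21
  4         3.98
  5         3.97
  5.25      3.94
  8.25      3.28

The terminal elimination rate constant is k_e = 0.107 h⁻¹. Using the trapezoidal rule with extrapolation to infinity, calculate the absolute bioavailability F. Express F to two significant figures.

F = 0.41

Trapezoidal AUC_0→8.25 (intramuscular injection):
  [0→2]: (0.00+3.21)/2 × 2 = 3.21
  [2→4]: (3.21+3.98)/2 × 2 = 7.19
  [4→5]: (3.98+3.97)/2 × 1 = 3.975
  [5→5.25]: (3.97+3.94)/2 × 0.25 = 0.98875
  [5.25→8.25]: (3.94+3.28)/2 × 3 = 10.83
  Sum = 26.19375 mg/L·h
Tail: C_last/k_e = 3.28/0.107 = 30.654
AUC_0→∞ (intramuscular injection) = 26.19375 + 30.654 = 56.84775 mg/L·h
F = (AUC_ev/D_ev)/(AUC_iv/D_iv) = (56.84775/500)/(55.1/200) = 0.1136955/0.2755 = 0.4127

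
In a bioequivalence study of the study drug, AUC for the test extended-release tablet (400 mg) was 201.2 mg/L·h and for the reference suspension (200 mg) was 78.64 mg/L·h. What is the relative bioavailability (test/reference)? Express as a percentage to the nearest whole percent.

F_rel = (AUC_test/D_test) / (AUC_ref/D_ref)
      = (201.2/400) / (78.64/200)
      = 0.503 / 0.3932 = 1.2792 = 127.92%

F_rel = 128%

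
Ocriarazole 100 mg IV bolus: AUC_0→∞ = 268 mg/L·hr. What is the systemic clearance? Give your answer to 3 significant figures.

CL = 0.373 L/hr

CL = Dose_iv / AUC_0→∞
   = 100 / 268 = 0.373134 L/hr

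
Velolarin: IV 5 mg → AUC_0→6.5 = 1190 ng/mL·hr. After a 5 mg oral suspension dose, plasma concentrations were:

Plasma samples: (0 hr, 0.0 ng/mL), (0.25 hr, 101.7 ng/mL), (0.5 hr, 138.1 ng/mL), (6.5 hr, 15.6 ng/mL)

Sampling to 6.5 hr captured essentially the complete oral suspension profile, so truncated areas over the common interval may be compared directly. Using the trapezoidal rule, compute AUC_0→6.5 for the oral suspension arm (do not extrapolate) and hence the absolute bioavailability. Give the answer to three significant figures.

F = 0.423

Trapezoidal AUC_0→6.5 (oral suspension):
  [0→0.25]: (0.0+101.7)/2 × 0.25 = 12.7125
  [0.25→0.5]: (101.7+138.1)/2 × 0.25 = 29.975
  [0.5→6.5]: (138.1+15.6)/2 × 6 = 461.1
  Sum = 503.7875 ng/mL·hr
F = (AUC_ev/D_ev)/(AUC_iv/D_iv) = (503.7875/5)/(1190/5) = 100.7575/238 = 0.4234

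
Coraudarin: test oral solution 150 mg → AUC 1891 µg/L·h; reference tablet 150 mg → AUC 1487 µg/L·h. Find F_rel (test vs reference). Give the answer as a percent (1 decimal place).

F_rel = (AUC_test/D_test) / (AUC_ref/D_ref)
      = (1891/150) / (1487/150)
      = 12.6067 / 9.91333 = 1.2717 = 127.17%

F_rel = 127.2%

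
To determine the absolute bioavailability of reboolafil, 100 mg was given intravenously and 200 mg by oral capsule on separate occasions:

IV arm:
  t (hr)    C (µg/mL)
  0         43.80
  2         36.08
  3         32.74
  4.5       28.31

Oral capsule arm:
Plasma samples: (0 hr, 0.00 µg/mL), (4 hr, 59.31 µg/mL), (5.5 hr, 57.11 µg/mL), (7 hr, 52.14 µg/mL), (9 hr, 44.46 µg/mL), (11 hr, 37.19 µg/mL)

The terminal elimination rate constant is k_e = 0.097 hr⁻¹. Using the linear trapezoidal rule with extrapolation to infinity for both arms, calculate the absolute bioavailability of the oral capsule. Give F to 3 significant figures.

F = 0.940

Trapezoidal AUC_0→4.5 (IV):
  [0→2]: (43.80+36.08)/2 × 2 = 79.88
  [2→3]: (36.08+32.74)/2 × 1 = 34.41
  [3→4.5]: (32.74+28.31)/2 × 1.5 = 45.7875
  Sum = 160.0775 µg/mL·hr
IV tail: 28.31/0.097 = 291.856; AUC_iv,0→∞ = 160.0775 + 291.856 = 451.9335 µg/mL·hr
Trapezoidal AUC_0→11 (oral capsule):
  [0→4]: (0.00+59.31)/2 × 4 = 118.62
  [4→5.5]: (59.31+57.11)/2 × 1.5 = 87.315
  [5.5→7]: (57.11+52.14)/2 × 1.5 = 81.9375
  [7→9]: (52.14+44.46)/2 × 2 = 96.6
  [9→11]: (44.46+37.19)/2 × 2 = 81.65
  Sum = 466.1225 µg/mL·hr
oral capsule tail: 37.19/0.097 = 383.402; AUC_ev,0→∞ = 466.1225 + 383.402 = 849.5245 µg/mL·hr
F = (AUC_ev/D_ev)/(AUC_iv/D_iv) = (849.5245/200)/(451.9335/100) = 4.2476225/4.519335 = 0.9399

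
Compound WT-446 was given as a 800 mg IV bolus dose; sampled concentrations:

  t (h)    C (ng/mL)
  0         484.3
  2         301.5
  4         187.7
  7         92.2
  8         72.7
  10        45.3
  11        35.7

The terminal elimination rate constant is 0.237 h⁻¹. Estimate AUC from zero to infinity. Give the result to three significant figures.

Trapezoidal AUC_0→11:
  [0→2]: (484.3+301.5)/2 × 2 = 785.8
  [2→4]: (301.5+187.7)/2 × 2 = 489.2
  [4→7]: (187.7+92.2)/2 × 3 = 419.85
  [7→8]: (92.2+72.7)/2 × 1 = 82.45
  [8→10]: (72.7+45.3)/2 × 2 = 118.0
  [10→11]: (45.3+35.7)/2 × 1 = 40.5
  Sum = 1935.8 ng/mL·h
Extrapolated tail: C_last / k_e = 35.7 / 0.237 = 150.633
AUC_0→∞ = 1935.8 + 150.633 = 2086.433 ng/mL·h

AUC = 2090 ng/mL·h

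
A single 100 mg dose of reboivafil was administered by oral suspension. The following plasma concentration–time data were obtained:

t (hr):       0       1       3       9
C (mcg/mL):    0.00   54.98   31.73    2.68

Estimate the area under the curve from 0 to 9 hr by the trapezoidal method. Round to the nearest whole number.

Trapezoidal AUC_0→9:
  [0→1]: (0.00+54.98)/2 × 1 = 27.49
  [1→3]: (54.98+31.73)/2 × 2 = 86.71
  [3→9]: (31.73+2.68)/2 × 6 = 103.23
  Sum = 217.43 mcg/mL·hr

AUC = 217 mcg/mL·hr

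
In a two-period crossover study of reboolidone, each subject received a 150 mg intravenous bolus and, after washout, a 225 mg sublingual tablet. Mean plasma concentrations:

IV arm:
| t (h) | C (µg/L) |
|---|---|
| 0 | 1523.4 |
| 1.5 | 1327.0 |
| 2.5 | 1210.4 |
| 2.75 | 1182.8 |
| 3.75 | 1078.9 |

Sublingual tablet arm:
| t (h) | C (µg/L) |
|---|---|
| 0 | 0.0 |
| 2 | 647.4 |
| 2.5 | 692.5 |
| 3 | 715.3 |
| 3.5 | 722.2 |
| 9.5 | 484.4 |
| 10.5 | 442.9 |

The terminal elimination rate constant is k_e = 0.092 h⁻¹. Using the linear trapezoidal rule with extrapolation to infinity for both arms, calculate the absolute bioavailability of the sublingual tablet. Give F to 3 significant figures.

F = 0.426

Trapezoidal AUC_0→3.75 (IV):
  [0→1.5]: (1523.4+1327.0)/2 × 1.5 = 2137.8
  [1.5→2.5]: (1327.0+1210.4)/2 × 1 = 1268.7
  [2.5→2.75]: (1210.4+1182.8)/2 × 0.25 = 299.15
  [2.75→3.75]: (1182.8+1078.9)/2 × 1 = 1130.85
  Sum = 4836.5 µg/L·h
IV tail: 1078.9/0.092 = 11727.174; AUC_iv,0→∞ = 4836.5 + 11727.174 = 16563.674 µg/L·h
Trapezoidal AUC_0→10.5 (sublingual tablet):
  [0→2]: (0.0+647.4)/2 × 2 = 647.4
  [2→2.5]: (647.4+692.5)/2 × 0.5 = 334.975
  [2.5→3]: (692.5+715.3)/2 × 0.5 = 351.95
  [3→3.5]: (715.3+722.2)/2 × 0.5 = 359.375
  [3.5→9.5]: (722.2+484.4)/2 × 6 = 3619.8
  [9.5→10.5]: (484.4+442.9)/2 × 1 = 463.65
  Sum = 5777.15 µg/L·h
sublingual tablet tail: 442.9/0.092 = 4814.130; AUC_ev,0→∞ = 5777.15 + 4814.130 = 10591.28 µg/L·h
F = (AUC_ev/D_ev)/(AUC_iv/D_iv) = (10591.28/225)/(16563.674/150) = 47.0724/110.424 = 0.4263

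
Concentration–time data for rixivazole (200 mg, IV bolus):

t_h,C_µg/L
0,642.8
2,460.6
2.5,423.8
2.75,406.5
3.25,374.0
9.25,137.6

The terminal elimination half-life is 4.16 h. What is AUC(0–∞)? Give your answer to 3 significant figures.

Trapezoidal AUC_0→9.25:
  [0→2]: (642.8+460.6)/2 × 2 = 1103.4
  [2→2.5]: (460.6+423.8)/2 × 0.5 = 221.1
  [2.5→2.75]: (423.8+406.5)/2 × 0.25 = 103.7875
  [2.75→3.25]: (406.5+374.0)/2 × 0.5 = 195.125
  [3.25→9.25]: (374.0+137.6)/2 × 6 = 1534.8
  Sum = 3158.2125 µg/L·h
k_e = ln2 / t½ = 0.693147 / 4.16 = 0.1666 h^-1
Extrapolated tail: C_last / k_e = 137.6 / 0.1666 = 825.930
AUC_0→∞ = 3158.2125 + 825.930 = 3984.1425 µg/L·h

AUC = 3980 µg/L·h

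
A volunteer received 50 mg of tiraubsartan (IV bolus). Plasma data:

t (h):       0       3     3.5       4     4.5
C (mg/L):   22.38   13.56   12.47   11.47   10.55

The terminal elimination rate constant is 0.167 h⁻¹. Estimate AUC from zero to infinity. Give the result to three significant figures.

AUC = 135 mg/L·h

Trapezoidal AUC_0→4.5:
  [0→3]: (22.38+13.56)/2 × 3 = 53.91
  [3→3.5]: (13.56+12.47)/2 × 0.5 = 6.5075
  [3.5→4]: (12.47+11.47)/2 × 0.5 = 5.985
  [4→4.5]: (11.47+10.55)/2 × 0.5 = 5.505
  Sum = 71.9075 mg/L·h
Extrapolated tail: C_last / k_e = 10.55 / 0.167 = 63.174
AUC_0→∞ = 71.9075 + 63.174 = 135.0815 mg/L·h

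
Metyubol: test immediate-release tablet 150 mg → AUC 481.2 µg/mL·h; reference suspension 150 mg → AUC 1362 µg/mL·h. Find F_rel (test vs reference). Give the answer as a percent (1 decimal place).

F_rel = (AUC_test/D_test) / (AUC_ref/D_ref)
      = (481.2/150) / (1362/150)
      = 3.208 / 9.08 = 0.3533 = 35.33%

F_rel = 35.3%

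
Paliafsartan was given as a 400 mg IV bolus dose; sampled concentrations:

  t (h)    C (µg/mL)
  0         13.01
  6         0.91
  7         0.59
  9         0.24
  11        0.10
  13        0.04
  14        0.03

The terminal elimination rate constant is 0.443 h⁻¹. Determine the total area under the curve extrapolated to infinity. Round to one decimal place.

AUC = 43.9 µg/mL·h

Trapezoidal AUC_0→14:
  [0→6]: (13.01+0.91)/2 × 6 = 41.76
  [6→7]: (0.91+0.59)/2 × 1 = 0.75
  [7→9]: (0.59+0.24)/2 × 2 = 0.83
  [9→11]: (0.24+0.10)/2 × 2 = 0.34
  [11→13]: (0.10+0.04)/2 × 2 = 0.14
  [13→14]: (0.04+0.03)/2 × 1 = 0.035
  Sum = 43.855 µg/mL·h
Extrapolated tail: C_last / k_e = 0.03 / 0.443 = 0.068
AUC_0→∞ = 43.855 + 0.068 = 43.923 µg/mL·h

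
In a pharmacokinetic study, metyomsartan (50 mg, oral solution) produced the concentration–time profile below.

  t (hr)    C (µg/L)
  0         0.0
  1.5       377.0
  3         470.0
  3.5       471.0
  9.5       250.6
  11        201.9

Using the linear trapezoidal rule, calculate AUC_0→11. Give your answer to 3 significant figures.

AUC = 3660 µg/L·hr

Trapezoidal AUC_0→11:
  [0→1.5]: (0.0+377.0)/2 × 1.5 = 282.75
  [1.5→3]: (377.0+470.0)/2 × 1.5 = 635.25
  [3→3.5]: (470.0+471.0)/2 × 0.5 = 235.25
  [3.5→9.5]: (471.0+250.6)/2 × 6 = 2164.8
  [9.5→11]: (250.6+201.9)/2 × 1.5 = 339.375
  Sum = 3657.425 µg/L·hr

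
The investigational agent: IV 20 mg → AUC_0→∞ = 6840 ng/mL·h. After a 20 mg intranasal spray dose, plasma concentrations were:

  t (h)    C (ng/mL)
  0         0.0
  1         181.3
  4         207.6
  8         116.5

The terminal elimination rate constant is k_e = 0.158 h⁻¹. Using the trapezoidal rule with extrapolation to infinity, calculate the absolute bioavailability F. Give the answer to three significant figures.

F = 0.301

Trapezoidal AUC_0→8 (intranasal spray):
  [0→1]: (0.0+181.3)/2 × 1 = 90.65
  [1→4]: (181.3+207.6)/2 × 3 = 583.35
  [4→8]: (207.6+116.5)/2 × 4 = 648.2
  Sum = 1322.2 ng/mL·h
Tail: C_last/k_e = 116.5/0.158 = 737.342
AUC_0→∞ (intranasal spray) = 1322.2 + 737.342 = 2059.542 ng/mL·h
F = (AUC_ev/D_ev)/(AUC_iv/D_iv) = (2059.542/20)/(6840/20) = 102.9771/342 = 0.3011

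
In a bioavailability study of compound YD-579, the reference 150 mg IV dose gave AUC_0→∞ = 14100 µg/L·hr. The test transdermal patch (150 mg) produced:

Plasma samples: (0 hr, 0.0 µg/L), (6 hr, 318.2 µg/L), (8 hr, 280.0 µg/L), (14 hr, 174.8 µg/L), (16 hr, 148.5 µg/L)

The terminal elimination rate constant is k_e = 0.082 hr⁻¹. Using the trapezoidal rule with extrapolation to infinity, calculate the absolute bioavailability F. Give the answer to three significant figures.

F = 0.358

Trapezoidal AUC_0→16 (transdermal patch):
  [0→6]: (0.0+318.2)/2 × 6 = 954.6
  [6→8]: (318.2+280.0)/2 × 2 = 598.2
  [8→14]: (280.0+174.8)/2 × 6 = 1364.4
  [14→16]: (174.8+148.5)/2 × 2 = 323.3
  Sum = 3240.5 µg/L·hr
Tail: C_last/k_e = 148.5/0.082 = 1810.976
AUC_0→∞ (transdermal patch) = 3240.5 + 1810.976 = 5051.476 µg/L·hr
F = (AUC_ev/D_ev)/(AUC_iv/D_iv) = (5051.476/150)/(14100/150) = 33.6765/94 = 0.3583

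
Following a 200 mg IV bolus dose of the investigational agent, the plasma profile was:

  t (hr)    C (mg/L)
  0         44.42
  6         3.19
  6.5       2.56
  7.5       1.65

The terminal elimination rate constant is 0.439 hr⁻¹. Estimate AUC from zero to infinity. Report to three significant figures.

Trapezoidal AUC_0→7.5:
  [0→6]: (44.42+3.19)/2 × 6 = 142.83
  [6→6.5]: (3.19+2.56)/2 × 0.5 = 1.4375
  [6.5→7.5]: (2.56+1.65)/2 × 1 = 2.105
  Sum = 146.3725 mg/L·hr
Extrapolated tail: C_last / k_e = 1.65 / 0.439 = 3.759
AUC_0→∞ = 146.3725 + 3.759 = 150.1315 mg/L·hr

AUC = 150 mg/L·hr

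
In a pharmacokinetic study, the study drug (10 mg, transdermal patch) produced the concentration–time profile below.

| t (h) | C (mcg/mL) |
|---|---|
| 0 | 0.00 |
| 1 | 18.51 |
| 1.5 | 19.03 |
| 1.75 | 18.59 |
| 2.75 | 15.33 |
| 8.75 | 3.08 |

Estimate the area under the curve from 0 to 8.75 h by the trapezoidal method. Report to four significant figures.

Trapezoidal AUC_0→8.75:
  [0→1]: (0.00+18.51)/2 × 1 = 9.255
  [1→1.5]: (18.51+19.03)/2 × 0.5 = 9.385
  [1.5→1.75]: (19.03+18.59)/2 × 0.25 = 4.7025
  [1.75→2.75]: (18.59+15.33)/2 × 1 = 16.96
  [2.75→8.75]: (15.33+3.08)/2 × 6 = 55.23
  Sum = 95.5325 mcg/mL·h

AUC = 95.53 mcg/mL·h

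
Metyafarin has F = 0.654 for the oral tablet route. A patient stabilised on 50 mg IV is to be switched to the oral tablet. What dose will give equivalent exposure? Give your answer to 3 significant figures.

D_oral = 76.5 mg

For equal systemic exposure: F × D_ev = D_iv
D_ev = D_iv / F = 50 / 0.654 = 76.4526 mg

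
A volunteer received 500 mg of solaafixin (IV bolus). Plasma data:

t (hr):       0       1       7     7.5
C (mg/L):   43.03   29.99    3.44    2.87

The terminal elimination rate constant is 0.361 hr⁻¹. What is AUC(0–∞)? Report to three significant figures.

Trapezoidal AUC_0→7.5:
  [0→1]: (43.03+29.99)/2 × 1 = 36.51
  [1→7]: (29.99+3.44)/2 × 6 = 100.29
  [7→7.5]: (3.44+2.87)/2 × 0.5 = 1.5775
  Sum = 138.3775 mg/L·hr
Extrapolated tail: C_last / k_e = 2.87 / 0.361 = 7.950
AUC_0→∞ = 138.3775 + 7.950 = 146.3275 mg/L·hr

AUC = 146 mg/L·hr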